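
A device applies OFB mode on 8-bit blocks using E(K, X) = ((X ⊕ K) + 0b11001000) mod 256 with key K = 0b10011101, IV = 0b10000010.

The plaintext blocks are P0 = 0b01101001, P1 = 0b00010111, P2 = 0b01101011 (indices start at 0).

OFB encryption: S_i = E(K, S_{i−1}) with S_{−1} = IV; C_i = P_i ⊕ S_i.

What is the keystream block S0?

C0: S = E(K, 0b10000010) = 0b11100111; 0b01101001 ⊕ 0b11100111 = 0b10001110.
So S0 = 0b11100111.

0b11100111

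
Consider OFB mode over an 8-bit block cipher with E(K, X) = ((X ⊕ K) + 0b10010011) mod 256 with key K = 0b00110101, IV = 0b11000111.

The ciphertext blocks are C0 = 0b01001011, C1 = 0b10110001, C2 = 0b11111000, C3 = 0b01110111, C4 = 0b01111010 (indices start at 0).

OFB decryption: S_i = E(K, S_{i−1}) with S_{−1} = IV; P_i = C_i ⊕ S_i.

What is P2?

P0: S = E(K, 0b11000111) = 0b10000101; 0b01001011 ⊕ 0b10000101 = 0b11001110.
P1: S = E(K, 0b10000101) = 0b01000011; 0b10110001 ⊕ 0b01000011 = 0b11110010.
P2: S = E(K, 0b01000011) = 0b00001001; 0b11111000 ⊕ 0b00001001 = 0b11110001.

P2 = 0b11110001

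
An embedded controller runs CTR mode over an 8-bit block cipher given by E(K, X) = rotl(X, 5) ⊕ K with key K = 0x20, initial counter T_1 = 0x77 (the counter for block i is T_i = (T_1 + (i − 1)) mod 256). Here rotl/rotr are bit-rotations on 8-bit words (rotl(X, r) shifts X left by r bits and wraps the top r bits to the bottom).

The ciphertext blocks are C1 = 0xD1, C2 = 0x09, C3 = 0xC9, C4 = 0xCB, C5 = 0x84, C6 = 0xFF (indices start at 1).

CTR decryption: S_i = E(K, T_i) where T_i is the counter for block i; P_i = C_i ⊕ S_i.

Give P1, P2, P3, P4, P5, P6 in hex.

P1 = 0x1F, P2 = 0x26, P3 = 0xC6, P4 = 0xA4, P5 = 0xCB, P6 = 0x50

P1: T = 0x77, S = E(K, T) = 0xCE; 0xD1 ⊕ 0xCE = 0x1F.
P2: T = 0x78, S = E(K, T) = 0x2F; 0x09 ⊕ 0x2F = 0x26.
P3: T = 0x79, S = E(K, T) = 0x0F; 0xC9 ⊕ 0x0F = 0xC6.
P4: T = 0x7A, S = E(K, T) = 0x6F; 0xCB ⊕ 0x6F = 0xA4.
P5: T = 0x7B, S = E(K, T) = 0x4F; 0x84 ⊕ 0x4F = 0xCB.
P6: T = 0x7C, S = E(K, T) = 0xAF; 0xFF ⊕ 0xAF = 0x50.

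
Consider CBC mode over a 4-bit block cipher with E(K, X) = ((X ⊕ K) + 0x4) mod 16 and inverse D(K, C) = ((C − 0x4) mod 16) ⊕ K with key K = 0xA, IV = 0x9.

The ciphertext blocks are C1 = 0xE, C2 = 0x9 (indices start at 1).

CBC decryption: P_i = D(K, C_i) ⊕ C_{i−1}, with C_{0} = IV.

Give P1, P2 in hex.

P1 = 0x9, P2 = 0x1

P1: D(K, 0xE) = 0x0; 0x0 ⊕ 0x9 = 0x9.
P2: D(K, 0x9) = 0xF; 0xF ⊕ 0xE = 0x1.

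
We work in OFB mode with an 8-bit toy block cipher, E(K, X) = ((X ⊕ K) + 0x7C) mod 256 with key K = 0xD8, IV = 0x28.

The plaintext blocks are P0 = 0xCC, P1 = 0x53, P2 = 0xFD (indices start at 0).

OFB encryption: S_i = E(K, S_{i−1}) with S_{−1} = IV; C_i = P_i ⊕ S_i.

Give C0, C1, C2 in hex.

C0: S = E(K, 0x28) = 0x6C; 0xCC ⊕ 0x6C = 0xA0.
C1: S = E(K, 0x6C) = 0x30; 0x53 ⊕ 0x30 = 0x63.
C2: S = E(K, 0x30) = 0x64; 0xFD ⊕ 0x64 = 0x99.

C0 = 0xA0, C1 = 0x63, C2 = 0x99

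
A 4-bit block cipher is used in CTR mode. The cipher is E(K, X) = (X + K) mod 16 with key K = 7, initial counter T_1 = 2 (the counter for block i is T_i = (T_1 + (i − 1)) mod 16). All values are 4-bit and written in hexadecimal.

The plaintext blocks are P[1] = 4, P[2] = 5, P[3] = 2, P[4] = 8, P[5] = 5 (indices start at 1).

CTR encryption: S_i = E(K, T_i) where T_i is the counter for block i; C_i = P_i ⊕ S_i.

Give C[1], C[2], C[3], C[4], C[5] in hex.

C[1] = D, C[2] = F, C[3] = 9, C[4] = 4, C[5] = 8

C[1]: T = 2, S = E(K, T) = 9; 4 ⊕ 9 = D.
C[2]: T = 3, S = E(K, T) = A; 5 ⊕ A = F.
C[3]: T = 4, S = E(K, T) = B; 2 ⊕ B = 9.
C[4]: T = 5, S = E(K, T) = C; 8 ⊕ C = 4.
C[5]: T = 6, S = E(K, T) = D; 5 ⊕ D = 8.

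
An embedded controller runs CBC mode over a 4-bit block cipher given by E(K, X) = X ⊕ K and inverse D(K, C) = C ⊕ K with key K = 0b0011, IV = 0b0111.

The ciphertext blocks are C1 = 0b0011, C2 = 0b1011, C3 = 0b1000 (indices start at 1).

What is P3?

P3 = 0b0000

CBC decryption: P_i = D(K, C_i) ⊕ C_{i−1}, with C_{0} = IV.
P3: D(K, 0b1000) = 0b1011; 0b1011 ⊕ 0b1011 = 0b0000.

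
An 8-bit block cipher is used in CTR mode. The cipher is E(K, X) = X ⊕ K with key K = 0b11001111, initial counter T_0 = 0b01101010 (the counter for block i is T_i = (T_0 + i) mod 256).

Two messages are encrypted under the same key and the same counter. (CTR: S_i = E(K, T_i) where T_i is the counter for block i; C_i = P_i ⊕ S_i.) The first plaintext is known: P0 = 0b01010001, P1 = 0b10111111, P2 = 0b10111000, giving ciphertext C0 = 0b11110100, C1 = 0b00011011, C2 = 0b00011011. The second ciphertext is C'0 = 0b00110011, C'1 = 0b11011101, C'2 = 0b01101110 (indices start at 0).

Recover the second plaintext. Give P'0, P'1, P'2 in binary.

In CTR with a reused counter, both messages share the same keystream S_i, so C_i ⊕ C'_i = P_i ⊕ P'_i and thus P'_i = P_i ⊕ C_i ⊕ C'_i.
P'0: 0b01010001 ⊕ 0b11110100 ⊕ 0b00110011 = 0b10010110.
P'1: 0b10111111 ⊕ 0b00011011 ⊕ 0b11011101 = 0b01111001.
P'2: 0b10111000 ⊕ 0b00011011 ⊕ 0b01101110 = 0b11001101.

P'0 = 0b10010110, P'1 = 0b01111001, P'2 = 0b11001101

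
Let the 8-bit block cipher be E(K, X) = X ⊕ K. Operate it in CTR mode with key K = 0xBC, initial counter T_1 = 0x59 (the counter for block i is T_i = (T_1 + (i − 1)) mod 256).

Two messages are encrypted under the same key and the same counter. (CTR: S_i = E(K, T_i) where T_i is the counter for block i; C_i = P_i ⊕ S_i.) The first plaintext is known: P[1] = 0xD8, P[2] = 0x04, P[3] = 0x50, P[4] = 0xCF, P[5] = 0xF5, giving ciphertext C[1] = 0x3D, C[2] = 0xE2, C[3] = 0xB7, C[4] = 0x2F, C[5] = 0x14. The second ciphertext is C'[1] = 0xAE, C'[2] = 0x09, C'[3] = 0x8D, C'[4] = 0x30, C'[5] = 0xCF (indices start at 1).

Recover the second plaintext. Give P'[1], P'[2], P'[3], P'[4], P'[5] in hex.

In CTR with a reused counter, both messages share the same keystream S_i, so C_i ⊕ C'_i = P_i ⊕ P'_i and thus P'_i = P_i ⊕ C_i ⊕ C'_i.
P'[1]: 0xD8 ⊕ 0x3D ⊕ 0xAE = 0x4B.
P'[2]: 0x04 ⊕ 0xE2 ⊕ 0x09 = 0xEF.
P'[3]: 0x50 ⊕ 0xB7 ⊕ 0x8D = 0x6A.
P'[4]: 0xCF ⊕ 0x2F ⊕ 0x30 = 0xD0.
P'[5]: 0xF5 ⊕ 0x14 ⊕ 0xCF = 0x2E.

P'[1] = 0x4B, P'[2] = 0xEF, P'[3] = 0x6A, P'[4] = 0xD0, P'[5] = 0x2E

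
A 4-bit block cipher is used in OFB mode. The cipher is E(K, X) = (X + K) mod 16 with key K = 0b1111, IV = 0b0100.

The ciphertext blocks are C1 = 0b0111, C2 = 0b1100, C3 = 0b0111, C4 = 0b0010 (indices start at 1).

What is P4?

OFB decryption: S_i = E(K, S_{i−1}) with S_{0} = IV; P_i = C_i ⊕ S_i.
P1: S = E(K, 0b0100) = 0b0011; 0b0111 ⊕ 0b0011 = 0b0100.
P2: S = E(K, 0b0011) = 0b0010; 0b1100 ⊕ 0b0010 = 0b1110.
P3: S = E(K, 0b0010) = 0b0001; 0b0111 ⊕ 0b0001 = 0b0110.
P4: S = E(K, 0b0001) = 0b0000; 0b0010 ⊕ 0b0000 = 0b0010.

P4 = 0b0010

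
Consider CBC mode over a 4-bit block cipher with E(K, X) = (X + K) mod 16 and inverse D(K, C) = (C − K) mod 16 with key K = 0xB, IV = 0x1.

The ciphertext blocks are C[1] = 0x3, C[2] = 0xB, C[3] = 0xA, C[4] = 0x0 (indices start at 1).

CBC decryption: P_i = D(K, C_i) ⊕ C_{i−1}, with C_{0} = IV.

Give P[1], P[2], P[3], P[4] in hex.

P[1] = 0x9, P[2] = 0x3, P[3] = 0x4, P[4] = 0xF

P[1]: D(K, 0x3) = 0x8; 0x8 ⊕ 0x1 = 0x9.
P[2]: D(K, 0xB) = 0x0; 0x0 ⊕ 0x3 = 0x3.
P[3]: D(K, 0xA) = 0xF; 0xF ⊕ 0xB = 0x4.
P[4]: D(K, 0x0) = 0x5; 0x5 ⊕ 0xA = 0xF.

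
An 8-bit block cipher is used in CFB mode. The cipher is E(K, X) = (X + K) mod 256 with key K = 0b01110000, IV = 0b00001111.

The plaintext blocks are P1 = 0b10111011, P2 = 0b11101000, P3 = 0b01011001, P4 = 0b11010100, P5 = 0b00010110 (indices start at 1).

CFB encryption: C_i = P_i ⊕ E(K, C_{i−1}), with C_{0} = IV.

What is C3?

C1: E(K, 0b00001111) = 0b01111111; 0b10111011 ⊕ 0b01111111 = 0b11000100.
C2: E(K, 0b11000100) = 0b00110100; 0b11101000 ⊕ 0b00110100 = 0b11011100.
C3: E(K, 0b11011100) = 0b01001100; 0b01011001 ⊕ 0b01001100 = 0b00010101.

C3 = 0b00010101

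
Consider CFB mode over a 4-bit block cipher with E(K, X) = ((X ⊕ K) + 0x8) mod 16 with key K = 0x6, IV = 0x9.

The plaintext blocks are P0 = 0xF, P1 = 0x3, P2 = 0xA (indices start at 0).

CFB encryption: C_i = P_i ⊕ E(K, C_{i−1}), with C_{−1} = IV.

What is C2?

C2 = 0x1

C0: E(K, 0x9) = 0x7; 0xF ⊕ 0x7 = 0x8.
C1: E(K, 0x8) = 0x6; 0x3 ⊕ 0x6 = 0x5.
C2: E(K, 0x5) = 0xB; 0xA ⊕ 0xB = 0x1.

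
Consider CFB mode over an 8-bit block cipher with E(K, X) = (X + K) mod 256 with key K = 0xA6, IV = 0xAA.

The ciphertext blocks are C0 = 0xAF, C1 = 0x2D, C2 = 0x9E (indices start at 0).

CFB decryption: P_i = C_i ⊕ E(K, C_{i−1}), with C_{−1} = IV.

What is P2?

P2: E(K, 0x2D) = 0xD3; 0x9E ⊕ 0xD3 = 0x4D.

P2 = 0x4D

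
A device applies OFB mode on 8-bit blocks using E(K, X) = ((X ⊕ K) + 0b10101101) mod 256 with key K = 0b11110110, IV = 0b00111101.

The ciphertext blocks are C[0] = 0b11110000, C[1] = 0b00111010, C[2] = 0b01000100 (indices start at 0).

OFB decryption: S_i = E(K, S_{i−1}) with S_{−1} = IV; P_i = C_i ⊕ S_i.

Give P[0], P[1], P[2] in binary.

P[0] = 0b10001000, P[1] = 0b00000001, P[2] = 0b00111110

P[0]: S = E(K, 0b00111101) = 0b01111000; 0b11110000 ⊕ 0b01111000 = 0b10001000.
P[1]: S = E(K, 0b01111000) = 0b00111011; 0b00111010 ⊕ 0b00111011 = 0b00000001.
P[2]: S = E(K, 0b00111011) = 0b01111010; 0b01000100 ⊕ 0b01111010 = 0b00111110.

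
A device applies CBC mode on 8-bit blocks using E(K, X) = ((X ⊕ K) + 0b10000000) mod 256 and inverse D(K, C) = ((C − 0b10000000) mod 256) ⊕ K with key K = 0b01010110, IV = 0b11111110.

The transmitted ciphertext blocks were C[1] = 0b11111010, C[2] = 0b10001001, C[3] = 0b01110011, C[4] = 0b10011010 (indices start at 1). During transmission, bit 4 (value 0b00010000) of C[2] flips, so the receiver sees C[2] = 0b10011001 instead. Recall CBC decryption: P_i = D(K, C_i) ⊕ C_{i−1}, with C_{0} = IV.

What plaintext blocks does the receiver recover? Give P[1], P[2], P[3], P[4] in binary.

Only C[2] changed, to 0b10011001. In CBC, a change in C_i garbles P_i and flips the same bit in P_{i+1}. Decrypting the received ciphertext:
P[1]: D(K, 0b11111010) = 0b00101100; 0b00101100 ⊕ 0b11111110 = 0b11010010.
P[2]: D(K, 0b10011001) = 0b01001111; 0b01001111 ⊕ 0b11111010 = 0b10110101.
P[3]: D(K, 0b01110011) = 0b10100101; 0b10100101 ⊕ 0b10011001 = 0b00111100.
P[4]: D(K, 0b10011010) = 0b01001100; 0b01001100 ⊕ 0b01110011 = 0b00111111.
Blocks that differ from the original plaintext: P[2], P[3].

P[1] = 0b11010010, P[2] = 0b10110101, P[3] = 0b00111100, P[4] = 0b00111111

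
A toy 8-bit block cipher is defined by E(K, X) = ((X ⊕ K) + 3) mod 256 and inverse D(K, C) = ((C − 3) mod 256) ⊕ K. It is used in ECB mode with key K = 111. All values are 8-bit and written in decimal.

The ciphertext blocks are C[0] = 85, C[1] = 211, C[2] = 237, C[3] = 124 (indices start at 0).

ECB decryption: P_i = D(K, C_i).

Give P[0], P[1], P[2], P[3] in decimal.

P[0]: D(K, 85) = 61.
P[1]: D(K, 211) = 191.
P[2]: D(K, 237) = 133.
P[3]: D(K, 124) = 22.

P[0] = 61, P[1] = 191, P[2] = 133, P[3] = 22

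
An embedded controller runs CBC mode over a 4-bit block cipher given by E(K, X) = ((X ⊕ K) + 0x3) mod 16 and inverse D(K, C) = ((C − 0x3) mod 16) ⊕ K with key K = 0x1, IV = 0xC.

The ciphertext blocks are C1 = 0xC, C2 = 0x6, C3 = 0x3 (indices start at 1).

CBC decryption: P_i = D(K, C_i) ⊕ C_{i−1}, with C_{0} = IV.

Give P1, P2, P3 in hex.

P1 = 0x4, P2 = 0xE, P3 = 0x7

P1: D(K, 0xC) = 0x8; 0x8 ⊕ 0xC = 0x4.
P2: D(K, 0x6) = 0x2; 0x2 ⊕ 0xC = 0xE.
P3: D(K, 0x3) = 0x1; 0x1 ⊕ 0x6 = 0x7.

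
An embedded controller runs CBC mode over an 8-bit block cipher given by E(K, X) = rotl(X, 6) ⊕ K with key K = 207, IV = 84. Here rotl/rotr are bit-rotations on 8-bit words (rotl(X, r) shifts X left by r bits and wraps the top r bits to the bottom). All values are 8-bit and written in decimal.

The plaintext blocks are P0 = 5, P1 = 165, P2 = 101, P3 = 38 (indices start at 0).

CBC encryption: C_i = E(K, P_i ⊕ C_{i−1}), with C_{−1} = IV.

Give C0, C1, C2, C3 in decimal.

C0 = 155, C1 = 64, C2 = 134, C3 = 231

C0: P0 ⊕ 84 = 81; E(K, 81) = 155.
C1: P1 ⊕ 155 = 62; E(K, 62) = 64.
C2: P2 ⊕ 64 = 37; E(K, 37) = 134.
C3: P3 ⊕ 134 = 160; E(K, 160) = 231.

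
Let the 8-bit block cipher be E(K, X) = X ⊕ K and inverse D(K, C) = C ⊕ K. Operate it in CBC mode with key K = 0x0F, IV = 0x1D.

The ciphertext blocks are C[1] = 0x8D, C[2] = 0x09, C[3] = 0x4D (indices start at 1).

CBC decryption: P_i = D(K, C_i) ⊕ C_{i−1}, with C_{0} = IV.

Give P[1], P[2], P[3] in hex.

P[1] = 0x9F, P[2] = 0x8B, P[3] = 0x4B

P[1]: D(K, 0x8D) = 0x82; 0x82 ⊕ 0x1D = 0x9F.
P[2]: D(K, 0x09) = 0x06; 0x06 ⊕ 0x8D = 0x8B.
P[3]: D(K, 0x4D) = 0x42; 0x42 ⊕ 0x09 = 0x4B.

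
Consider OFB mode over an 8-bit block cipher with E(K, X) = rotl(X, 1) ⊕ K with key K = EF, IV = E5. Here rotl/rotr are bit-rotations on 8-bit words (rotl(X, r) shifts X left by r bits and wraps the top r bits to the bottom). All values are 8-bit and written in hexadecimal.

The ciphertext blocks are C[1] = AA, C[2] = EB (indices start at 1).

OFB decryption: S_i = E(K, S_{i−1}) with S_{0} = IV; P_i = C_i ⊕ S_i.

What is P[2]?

P[2] = 4C

P[1]: S = E(K, E5) = 24; AA ⊕ 24 = 8E.
P[2]: S = E(K, 24) = A7; EB ⊕ A7 = 4C.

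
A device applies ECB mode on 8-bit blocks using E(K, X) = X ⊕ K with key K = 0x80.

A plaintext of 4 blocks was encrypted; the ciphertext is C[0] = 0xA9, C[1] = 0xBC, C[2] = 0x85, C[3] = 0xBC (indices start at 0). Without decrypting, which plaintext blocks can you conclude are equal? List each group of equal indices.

P[1] = P[3]

ECB encrypts each block independently with the same key, so equal ciphertext blocks imply equal plaintext blocks.
C[1] = C[3] = 0xBC, so P[1] = P[3].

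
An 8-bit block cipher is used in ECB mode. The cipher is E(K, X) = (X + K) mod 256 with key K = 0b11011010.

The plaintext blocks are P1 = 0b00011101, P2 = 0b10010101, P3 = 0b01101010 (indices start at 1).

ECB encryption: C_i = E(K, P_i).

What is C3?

C3: E(K, 0b01101010) = 0b01000100.

C3 = 0b01000100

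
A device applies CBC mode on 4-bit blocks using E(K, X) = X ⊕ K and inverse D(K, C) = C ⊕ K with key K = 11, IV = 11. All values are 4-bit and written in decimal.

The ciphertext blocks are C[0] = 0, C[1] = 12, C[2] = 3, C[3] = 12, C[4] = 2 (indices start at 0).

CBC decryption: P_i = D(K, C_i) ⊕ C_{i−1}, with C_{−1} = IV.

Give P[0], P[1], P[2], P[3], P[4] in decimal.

P[0]: D(K, 0) = 11; 11 ⊕ 11 = 0.
P[1]: D(K, 12) = 7; 7 ⊕ 0 = 7.
P[2]: D(K, 3) = 8; 8 ⊕ 12 = 4.
P[3]: D(K, 12) = 7; 7 ⊕ 3 = 4.
P[4]: D(K, 2) = 9; 9 ⊕ 12 = 5.

P[0] = 0, P[1] = 7, P[2] = 4, P[3] = 4, P[4] = 5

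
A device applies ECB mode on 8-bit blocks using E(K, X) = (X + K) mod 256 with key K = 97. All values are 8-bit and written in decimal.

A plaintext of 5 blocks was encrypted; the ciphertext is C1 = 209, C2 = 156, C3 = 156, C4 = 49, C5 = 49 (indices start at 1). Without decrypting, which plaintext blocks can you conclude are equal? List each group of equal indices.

P2 = P3; P4 = P5

ECB encrypts each block independently with the same key, so equal ciphertext blocks imply equal plaintext blocks.
C2 = C3 = 156, so P2 = P3.
C4 = C5 = 49, so P4 = P5.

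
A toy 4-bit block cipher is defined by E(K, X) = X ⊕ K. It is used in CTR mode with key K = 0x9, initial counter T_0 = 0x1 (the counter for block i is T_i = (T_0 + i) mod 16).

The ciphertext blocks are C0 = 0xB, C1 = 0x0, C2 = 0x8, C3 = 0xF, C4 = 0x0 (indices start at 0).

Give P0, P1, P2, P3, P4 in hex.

CTR decryption: S_i = E(K, T_i) where T_i is the counter for block i; P_i = C_i ⊕ S_i.
P0: T = 0x1, S = E(K, T) = 0x8; 0xB ⊕ 0x8 = 0x3.
P1: T = 0x2, S = E(K, T) = 0xB; 0x0 ⊕ 0xB = 0xB.
P2: T = 0x3, S = E(K, T) = 0xA; 0x8 ⊕ 0xA = 0x2.
P3: T = 0x4, S = E(K, T) = 0xD; 0xF ⊕ 0xD = 0x2.
P4: T = 0x5, S = E(K, T) = 0xC; 0x0 ⊕ 0xC = 0xC.

P0 = 0x3, P1 = 0xB, P2 = 0x2, P3 = 0x2, P4 = 0xC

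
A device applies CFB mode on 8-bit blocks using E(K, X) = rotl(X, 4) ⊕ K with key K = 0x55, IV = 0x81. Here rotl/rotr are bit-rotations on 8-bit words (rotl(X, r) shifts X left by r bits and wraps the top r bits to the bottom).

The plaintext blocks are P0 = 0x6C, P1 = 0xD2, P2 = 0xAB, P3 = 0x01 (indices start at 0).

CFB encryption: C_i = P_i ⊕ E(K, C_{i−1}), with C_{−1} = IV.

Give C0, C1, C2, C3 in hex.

C0 = 0x21, C1 = 0x95, C2 = 0xA7, C3 = 0x2E

C0: E(K, 0x81) = 0x4D; 0x6C ⊕ 0x4D = 0x21.
C1: E(K, 0x21) = 0x47; 0xD2 ⊕ 0x47 = 0x95.
C2: E(K, 0x95) = 0x0C; 0xAB ⊕ 0x0C = 0xA7.
C3: E(K, 0xA7) = 0x2F; 0x01 ⊕ 0x2F = 0x2E.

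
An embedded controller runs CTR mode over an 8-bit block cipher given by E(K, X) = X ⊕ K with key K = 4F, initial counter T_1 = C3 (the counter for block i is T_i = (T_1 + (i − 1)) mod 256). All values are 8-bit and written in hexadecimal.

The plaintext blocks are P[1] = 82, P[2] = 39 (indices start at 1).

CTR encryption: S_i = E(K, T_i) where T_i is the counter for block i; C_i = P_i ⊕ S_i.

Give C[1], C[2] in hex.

C[1]: T = C3, S = E(K, T) = 8C; 82 ⊕ 8C = 0E.
C[2]: T = C4, S = E(K, T) = 8B; 39 ⊕ 8B = B2.

C[1] = 0E, C[2] = B2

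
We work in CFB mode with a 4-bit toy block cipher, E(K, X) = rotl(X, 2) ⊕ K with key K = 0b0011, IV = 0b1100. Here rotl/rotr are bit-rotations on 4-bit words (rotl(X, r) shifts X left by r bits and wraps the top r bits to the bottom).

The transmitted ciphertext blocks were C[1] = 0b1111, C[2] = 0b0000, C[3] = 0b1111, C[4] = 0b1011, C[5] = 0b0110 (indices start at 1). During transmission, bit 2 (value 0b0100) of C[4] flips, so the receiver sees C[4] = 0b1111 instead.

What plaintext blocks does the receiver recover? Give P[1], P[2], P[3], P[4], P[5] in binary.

CFB decryption: P_i = C_i ⊕ E(K, C_{i−1}), with C_{0} = IV.
Only C[4] changed, to 0b1111. In CFB, a change in C_i flips the same bit in P_i and garbles P_{i+1}. Decrypting the received ciphertext:
P[1]: E(K, 0b1100) = 0b0000; 0b1111 ⊕ 0b0000 = 0b1111.
P[2]: E(K, 0b1111) = 0b1100; 0b0000 ⊕ 0b1100 = 0b1100.
P[3]: E(K, 0b0000) = 0b0011; 0b1111 ⊕ 0b0011 = 0b1100.
P[4]: E(K, 0b1111) = 0b1100; 0b1111 ⊕ 0b1100 = 0b0011.
P[5]: E(K, 0b1111) = 0b1100; 0b0110 ⊕ 0b1100 = 0b1010.
Blocks that differ from the original plaintext: P[4], P[5].

P[1] = 0b1111, P[2] = 0b1100, P[3] = 0b1100, P[4] = 0b0011, P[5] = 0b1010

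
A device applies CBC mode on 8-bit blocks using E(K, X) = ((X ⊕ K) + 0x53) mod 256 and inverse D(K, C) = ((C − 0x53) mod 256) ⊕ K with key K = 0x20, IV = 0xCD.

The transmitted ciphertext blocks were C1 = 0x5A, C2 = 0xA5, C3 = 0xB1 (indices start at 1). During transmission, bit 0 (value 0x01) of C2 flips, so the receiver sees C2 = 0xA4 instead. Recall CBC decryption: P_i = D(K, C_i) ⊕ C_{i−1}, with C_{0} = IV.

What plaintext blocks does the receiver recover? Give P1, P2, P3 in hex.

Only C2 changed, to 0xA4. In CBC, a change in C_i garbles P_i and flips the same bit in P_{i+1}. Decrypting the received ciphertext:
P1: D(K, 0x5A) = 0x27; 0x27 ⊕ 0xCD = 0xEA.
P2: D(K, 0xA4) = 0x71; 0x71 ⊕ 0x5A = 0x2B.
P3: D(K, 0xB1) = 0x7E; 0x7E ⊕ 0xA4 = 0xDA.
Blocks that differ from the original plaintext: P2, P3.

P1 = 0xEA, P2 = 0x2B, P3 = 0xDA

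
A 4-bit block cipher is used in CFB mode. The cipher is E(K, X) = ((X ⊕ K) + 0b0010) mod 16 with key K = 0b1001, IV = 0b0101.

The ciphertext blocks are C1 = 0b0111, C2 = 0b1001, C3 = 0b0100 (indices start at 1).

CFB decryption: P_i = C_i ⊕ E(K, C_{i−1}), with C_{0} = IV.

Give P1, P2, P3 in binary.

P1: E(K, 0b0101) = 0b1110; 0b0111 ⊕ 0b1110 = 0b1001.
P2: E(K, 0b0111) = 0b0000; 0b1001 ⊕ 0b0000 = 0b1001.
P3: E(K, 0b1001) = 0b0010; 0b0100 ⊕ 0b0010 = 0b0110.

P1 = 0b1001, P2 = 0b1001, P3 = 0b0110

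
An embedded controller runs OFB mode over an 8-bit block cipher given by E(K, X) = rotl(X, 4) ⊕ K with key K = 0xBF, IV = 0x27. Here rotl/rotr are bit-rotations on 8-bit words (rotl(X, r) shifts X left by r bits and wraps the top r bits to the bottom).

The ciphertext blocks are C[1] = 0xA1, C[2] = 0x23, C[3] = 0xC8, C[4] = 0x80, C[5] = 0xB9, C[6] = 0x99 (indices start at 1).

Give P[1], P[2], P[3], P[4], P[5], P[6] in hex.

P[1] = 0x6C, P[2] = 0x40, P[3] = 0x41, P[4] = 0xA7, P[5] = 0x74, P[6] = 0xFA

OFB decryption: S_i = E(K, S_{i−1}) with S_{0} = IV; P_i = C_i ⊕ S_i.
P[1]: S = E(K, 0x27) = 0xCD; 0xA1 ⊕ 0xCD = 0x6C.
P[2]: S = E(K, 0xCD) = 0x63; 0x23 ⊕ 0x63 = 0x40.
P[3]: S = E(K, 0x63) = 0x89; 0xC8 ⊕ 0x89 = 0x41.
P[4]: S = E(K, 0x89) = 0x27; 0x80 ⊕ 0x27 = 0xA7.
P[5]: S = E(K, 0x27) = 0xCD; 0xB9 ⊕ 0xCD = 0x74.
P[6]: S = E(K, 0xCD) = 0x63; 0x99 ⊕ 0x63 = 0xFA.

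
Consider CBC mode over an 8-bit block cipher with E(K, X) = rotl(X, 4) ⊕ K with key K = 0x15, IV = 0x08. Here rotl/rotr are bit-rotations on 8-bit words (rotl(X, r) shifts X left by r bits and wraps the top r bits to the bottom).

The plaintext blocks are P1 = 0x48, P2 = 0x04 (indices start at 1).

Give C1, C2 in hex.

C1 = 0x11, C2 = 0x44

CBC encryption: C_i = E(K, P_i ⊕ C_{i−1}), with C_{0} = IV.
C1: P1 ⊕ 0x08 = 0x40; E(K, 0x40) = 0x11.
C2: P2 ⊕ 0x11 = 0x15; E(K, 0x15) = 0x44.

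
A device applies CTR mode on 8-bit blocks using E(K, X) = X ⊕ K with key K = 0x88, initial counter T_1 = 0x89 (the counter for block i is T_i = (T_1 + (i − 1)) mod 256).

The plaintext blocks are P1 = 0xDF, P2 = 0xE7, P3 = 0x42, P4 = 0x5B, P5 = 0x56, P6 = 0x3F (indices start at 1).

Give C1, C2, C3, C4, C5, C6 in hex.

CTR encryption: S_i = E(K, T_i) where T_i is the counter for block i; C_i = P_i ⊕ S_i.
C1: T = 0x89, S = E(K, T) = 0x01; 0xDF ⊕ 0x01 = 0xDE.
C2: T = 0x8A, S = E(K, T) = 0x02; 0xE7 ⊕ 0x02 = 0xE5.
C3: T = 0x8B, S = E(K, T) = 0x03; 0x42 ⊕ 0x03 = 0x41.
C4: T = 0x8C, S = E(K, T) = 0x04; 0x5B ⊕ 0x04 = 0x5F.
C5: T = 0x8D, S = E(K, T) = 0x05; 0x56 ⊕ 0x05 = 0x53.
C6: T = 0x8E, S = E(K, T) = 0x06; 0x3F ⊕ 0x06 = 0x39.

C1 = 0xDE, C2 = 0xE5, C3 = 0x41, C4 = 0x5F, C5 = 0x53, C6 = 0x39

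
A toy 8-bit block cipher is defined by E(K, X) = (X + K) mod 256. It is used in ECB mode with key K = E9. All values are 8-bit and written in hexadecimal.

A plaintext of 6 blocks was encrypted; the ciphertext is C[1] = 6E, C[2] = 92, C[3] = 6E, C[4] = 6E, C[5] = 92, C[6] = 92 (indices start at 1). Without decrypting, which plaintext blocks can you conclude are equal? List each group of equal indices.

P[1] = P[3] = P[4]; P[2] = P[5] = P[6]

ECB encrypts each block independently with the same key, so equal ciphertext blocks imply equal plaintext blocks.
C[1] = C[3] = C[4] = 6E, so P[1] = P[3] = P[4].
C[2] = C[5] = C[6] = 92, so P[2] = P[5] = P[6].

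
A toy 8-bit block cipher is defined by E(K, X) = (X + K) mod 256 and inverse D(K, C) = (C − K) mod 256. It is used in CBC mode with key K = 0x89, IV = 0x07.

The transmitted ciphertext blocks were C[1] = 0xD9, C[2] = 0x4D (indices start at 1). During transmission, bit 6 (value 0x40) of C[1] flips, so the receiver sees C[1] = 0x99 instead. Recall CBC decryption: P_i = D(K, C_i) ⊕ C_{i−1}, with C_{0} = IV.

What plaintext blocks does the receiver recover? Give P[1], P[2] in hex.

Only C[1] changed, to 0x99. In CBC, a change in C_i garbles P_i and flips the same bit in P_{i+1}. Decrypting the received ciphertext:
P[1]: D(K, 0x99) = 0x10; 0x10 ⊕ 0x07 = 0x17.
P[2]: D(K, 0x4D) = 0xC4; 0xC4 ⊕ 0x99 = 0x5D.
Blocks that differ from the original plaintext: P[1], P[2].

P[1] = 0x17, P[2] = 0x5D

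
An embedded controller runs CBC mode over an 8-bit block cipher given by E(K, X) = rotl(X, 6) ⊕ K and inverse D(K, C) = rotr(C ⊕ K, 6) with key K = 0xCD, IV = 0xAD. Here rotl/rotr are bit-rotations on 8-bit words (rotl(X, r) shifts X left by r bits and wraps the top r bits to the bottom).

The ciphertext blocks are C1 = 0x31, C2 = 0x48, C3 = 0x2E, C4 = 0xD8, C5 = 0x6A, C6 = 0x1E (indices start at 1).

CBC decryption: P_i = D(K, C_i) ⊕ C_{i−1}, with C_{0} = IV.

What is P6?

P6: D(K, 0x1E) = 0x4F; 0x4F ⊕ 0x6A = 0x25.

P6 = 0x25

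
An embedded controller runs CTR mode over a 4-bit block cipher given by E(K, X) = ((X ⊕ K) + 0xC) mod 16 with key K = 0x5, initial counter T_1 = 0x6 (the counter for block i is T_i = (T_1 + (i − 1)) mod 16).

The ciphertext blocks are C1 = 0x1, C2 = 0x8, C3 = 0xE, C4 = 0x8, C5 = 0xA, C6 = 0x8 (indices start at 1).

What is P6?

CTR decryption: S_i = E(K, T_i) where T_i is the counter for block i; P_i = C_i ⊕ S_i.
P6: T = 0xB, S = E(K, T) = 0xA; 0x8 ⊕ 0xA = 0x2.

P6 = 0x2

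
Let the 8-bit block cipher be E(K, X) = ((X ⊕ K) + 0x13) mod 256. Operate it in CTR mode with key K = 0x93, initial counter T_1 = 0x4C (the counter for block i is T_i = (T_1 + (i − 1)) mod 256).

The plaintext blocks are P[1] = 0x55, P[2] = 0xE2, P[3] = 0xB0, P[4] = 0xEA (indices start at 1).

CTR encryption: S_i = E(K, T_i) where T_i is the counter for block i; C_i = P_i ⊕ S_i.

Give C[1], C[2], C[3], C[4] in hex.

C[1] = 0xA7, C[2] = 0x13, C[3] = 0x40, C[4] = 0x05

C[1]: T = 0x4C, S = E(K, T) = 0xF2; 0x55 ⊕ 0xF2 = 0xA7.
C[2]: T = 0x4D, S = E(K, T) = 0xF1; 0xE2 ⊕ 0xF1 = 0x13.
C[3]: T = 0x4E, S = E(K, T) = 0xF0; 0xB0 ⊕ 0xF0 = 0x40.
C[4]: T = 0x4F, S = E(K, T) = 0xEF; 0xEA ⊕ 0xEF = 0x05.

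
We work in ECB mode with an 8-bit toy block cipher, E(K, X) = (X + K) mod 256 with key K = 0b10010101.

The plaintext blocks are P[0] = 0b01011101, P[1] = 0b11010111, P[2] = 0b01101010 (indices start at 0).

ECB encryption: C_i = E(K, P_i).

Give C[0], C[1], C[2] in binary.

C[0] = 0b11110010, C[1] = 0b01101100, C[2] = 0b11111111

C[0]: E(K, 0b01011101) = 0b11110010.
C[1]: E(K, 0b11010111) = 0b01101100.
C[2]: E(K, 0b01101010) = 0b11111111.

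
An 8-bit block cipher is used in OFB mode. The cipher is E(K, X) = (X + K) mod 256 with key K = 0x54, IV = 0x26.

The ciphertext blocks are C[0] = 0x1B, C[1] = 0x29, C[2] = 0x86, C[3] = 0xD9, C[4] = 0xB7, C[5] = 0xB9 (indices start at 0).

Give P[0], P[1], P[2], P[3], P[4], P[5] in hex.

OFB decryption: S_i = E(K, S_{i−1}) with S_{−1} = IV; P_i = C_i ⊕ S_i.
P[0]: S = E(K, 0x26) = 0x7A; 0x1B ⊕ 0x7A = 0x61.
P[1]: S = E(K, 0x7A) = 0xCE; 0x29 ⊕ 0xCE = 0xE7.
P[2]: S = E(K, 0xCE) = 0x22; 0x86 ⊕ 0x22 = 0xA4.
P[3]: S = E(K, 0x22) = 0x76; 0xD9 ⊕ 0x76 = 0xAF.
P[4]: S = E(K, 0x76) = 0xCA; 0xB7 ⊕ 0xCA = 0x7D.
P[5]: S = E(K, 0xCA) = 0x1E; 0xB9 ⊕ 0x1E = 0xA7.

P[0] = 0x61, P[1] = 0xE7, P[2] = 0xA4, P[3] = 0xAF, P[4] = 0x7D, P[5] = 0xA7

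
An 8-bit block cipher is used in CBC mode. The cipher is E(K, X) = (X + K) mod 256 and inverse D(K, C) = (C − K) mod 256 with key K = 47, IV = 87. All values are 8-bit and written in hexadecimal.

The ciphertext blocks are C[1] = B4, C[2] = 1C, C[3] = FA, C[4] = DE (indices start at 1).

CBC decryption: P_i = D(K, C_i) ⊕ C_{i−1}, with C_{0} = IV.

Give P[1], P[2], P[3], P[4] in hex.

P[1]: D(K, B4) = 6D; 6D ⊕ 87 = EA.
P[2]: D(K, 1C) = D5; D5 ⊕ B4 = 61.
P[3]: D(K, FA) = B3; B3 ⊕ 1C = AF.
P[4]: D(K, DE) = 97; 97 ⊕ FA = 6D.

P[1] = EA, P[2] = 61, P[3] = AF, P[4] = 6D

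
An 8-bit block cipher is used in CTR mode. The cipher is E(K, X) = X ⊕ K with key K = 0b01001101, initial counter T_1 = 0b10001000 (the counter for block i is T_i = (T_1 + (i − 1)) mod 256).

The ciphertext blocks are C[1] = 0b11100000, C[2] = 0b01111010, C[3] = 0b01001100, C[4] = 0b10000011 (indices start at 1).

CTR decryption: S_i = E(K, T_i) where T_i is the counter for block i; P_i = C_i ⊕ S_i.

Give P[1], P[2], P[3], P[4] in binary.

P[1]: T = 0b10001000, S = E(K, T) = 0b11000101; 0b11100000 ⊕ 0b11000101 = 0b00100101.
P[2]: T = 0b10001001, S = E(K, T) = 0b11000100; 0b01111010 ⊕ 0b11000100 = 0b10111110.
P[3]: T = 0b10001010, S = E(K, T) = 0b11000111; 0b01001100 ⊕ 0b11000111 = 0b10001011.
P[4]: T = 0b10001011, S = E(K, T) = 0b11000110; 0b10000011 ⊕ 0b11000110 = 0b01000101.

P[1] = 0b00100101, P[2] = 0b10111110, P[3] = 0b10001011, P[4] = 0b01000101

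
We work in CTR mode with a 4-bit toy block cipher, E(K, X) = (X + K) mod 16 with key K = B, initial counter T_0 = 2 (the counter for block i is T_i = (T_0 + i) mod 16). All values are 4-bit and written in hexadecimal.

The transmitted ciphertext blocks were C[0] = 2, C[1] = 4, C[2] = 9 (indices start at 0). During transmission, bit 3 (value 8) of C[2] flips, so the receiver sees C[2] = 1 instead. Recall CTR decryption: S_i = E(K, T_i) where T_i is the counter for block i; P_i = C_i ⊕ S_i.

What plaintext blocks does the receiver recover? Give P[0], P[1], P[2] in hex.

Only C[2] changed, to 1. In CTR, a change in C_i flips the same bit in P_i only; the keystream is unaffected. Decrypting the received ciphertext:
P[0]: T = 2, S = E(K, T) = D; 2 ⊕ D = F.
P[1]: T = 3, S = E(K, T) = E; 4 ⊕ E = A.
P[2]: T = 4, S = E(K, T) = F; 1 ⊕ F = E.
Blocks that differ from the original plaintext: P[2].

P[0] = F, P[1] = A, P[2] = E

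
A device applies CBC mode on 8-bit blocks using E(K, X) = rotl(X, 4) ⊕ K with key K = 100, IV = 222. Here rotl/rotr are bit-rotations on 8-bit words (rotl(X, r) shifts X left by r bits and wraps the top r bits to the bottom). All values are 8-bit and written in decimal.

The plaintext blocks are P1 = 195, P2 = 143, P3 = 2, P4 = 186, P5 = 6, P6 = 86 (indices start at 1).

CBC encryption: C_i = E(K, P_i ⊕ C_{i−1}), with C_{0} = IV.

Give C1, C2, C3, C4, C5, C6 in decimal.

C1: P1 ⊕ 222 = 29; E(K, 29) = 181.
C2: P2 ⊕ 181 = 58; E(K, 58) = 199.
C3: P3 ⊕ 199 = 197; E(K, 197) = 56.
C4: P4 ⊕ 56 = 130; E(K, 130) = 76.
C5: P5 ⊕ 76 = 74; E(K, 74) = 192.
C6: P6 ⊕ 192 = 150; E(K, 150) = 13.

C1 = 181, C2 = 199, C3 = 56, C4 = 76, C5 = 192, C6 = 13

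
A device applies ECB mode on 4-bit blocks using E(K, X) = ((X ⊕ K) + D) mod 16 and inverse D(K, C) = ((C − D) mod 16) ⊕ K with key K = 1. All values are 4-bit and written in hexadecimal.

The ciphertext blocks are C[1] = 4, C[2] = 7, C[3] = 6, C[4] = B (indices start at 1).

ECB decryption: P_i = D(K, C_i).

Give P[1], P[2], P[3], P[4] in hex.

P[1] = 6, P[2] = B, P[3] = 8, P[4] = F

P[1]: D(K, 4) = 6.
P[2]: D(K, 7) = B.
P[3]: D(K, 6) = 8.
P[4]: D(K, B) = F.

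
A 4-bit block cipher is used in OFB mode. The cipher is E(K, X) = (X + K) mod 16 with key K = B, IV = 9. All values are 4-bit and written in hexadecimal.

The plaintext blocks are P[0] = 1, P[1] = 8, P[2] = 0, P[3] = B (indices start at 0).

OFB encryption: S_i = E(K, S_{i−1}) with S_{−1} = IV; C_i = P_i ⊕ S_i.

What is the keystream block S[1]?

C[0]: S = E(K, 9) = 4; 1 ⊕ 4 = 5.
C[1]: S = E(K, 4) = F; 8 ⊕ F = 7.
So S[1] = F.

F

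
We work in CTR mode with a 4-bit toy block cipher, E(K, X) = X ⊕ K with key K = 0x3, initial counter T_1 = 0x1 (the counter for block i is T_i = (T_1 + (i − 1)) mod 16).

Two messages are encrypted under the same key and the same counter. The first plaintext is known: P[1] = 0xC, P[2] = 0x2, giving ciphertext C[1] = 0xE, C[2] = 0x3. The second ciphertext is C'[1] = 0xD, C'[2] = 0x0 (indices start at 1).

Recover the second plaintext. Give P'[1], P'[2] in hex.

P'[1] = 0xF, P'[2] = 0x1

In CTR with a reused counter, both messages share the same keystream S_i, so C_i ⊕ C'_i = P_i ⊕ P'_i and thus P'_i = P_i ⊕ C_i ⊕ C'_i.
P'[1]: 0xC ⊕ 0xE ⊕ 0xD = 0xF.
P'[2]: 0x2 ⊕ 0x3 ⊕ 0x0 = 0x1.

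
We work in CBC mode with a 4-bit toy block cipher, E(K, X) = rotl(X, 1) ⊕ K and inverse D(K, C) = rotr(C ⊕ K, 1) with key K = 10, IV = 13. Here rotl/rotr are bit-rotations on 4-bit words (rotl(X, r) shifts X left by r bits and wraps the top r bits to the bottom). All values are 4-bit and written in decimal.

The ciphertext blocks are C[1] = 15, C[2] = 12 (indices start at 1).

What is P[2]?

P[2] = 12

CBC decryption: P_i = D(K, C_i) ⊕ C_{i−1}, with C_{0} = IV.
P[2]: D(K, 12) = 3; 3 ⊕ 15 = 12.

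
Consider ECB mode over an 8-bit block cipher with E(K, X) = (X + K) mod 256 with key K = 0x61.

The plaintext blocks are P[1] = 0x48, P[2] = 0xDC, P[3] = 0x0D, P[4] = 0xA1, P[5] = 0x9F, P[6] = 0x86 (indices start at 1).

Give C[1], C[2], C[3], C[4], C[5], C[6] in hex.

ECB encryption: C_i = E(K, P_i).
C[1]: E(K, 0x48) = 0xA9.
C[2]: E(K, 0xDC) = 0x3D.
C[3]: E(K, 0x0D) = 0x6E.
C[4]: E(K, 0xA1) = 0x02.
C[5]: E(K, 0x9F) = 0x00.
C[6]: E(K, 0x86) = 0xE7.

C[1] = 0xA9, C[2] = 0x3D, C[3] = 0x6E, C[4] = 0x02, C[5] = 0x00, C[6] = 0xE7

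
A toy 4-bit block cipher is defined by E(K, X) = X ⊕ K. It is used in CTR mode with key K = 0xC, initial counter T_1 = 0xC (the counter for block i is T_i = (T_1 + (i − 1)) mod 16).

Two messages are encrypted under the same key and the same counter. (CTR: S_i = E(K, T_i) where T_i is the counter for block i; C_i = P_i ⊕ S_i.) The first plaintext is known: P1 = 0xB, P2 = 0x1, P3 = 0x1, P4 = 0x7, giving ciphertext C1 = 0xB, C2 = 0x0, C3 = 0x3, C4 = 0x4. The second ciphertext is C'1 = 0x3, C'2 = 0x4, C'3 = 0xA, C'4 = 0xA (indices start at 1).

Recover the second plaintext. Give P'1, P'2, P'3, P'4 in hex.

In CTR with a reused counter, both messages share the same keystream S_i, so C_i ⊕ C'_i = P_i ⊕ P'_i and thus P'_i = P_i ⊕ C_i ⊕ C'_i.
P'1: 0xB ⊕ 0xB ⊕ 0x3 = 0x3.
P'2: 0x1 ⊕ 0x0 ⊕ 0x4 = 0x5.
P'3: 0x1 ⊕ 0x3 ⊕ 0xA = 0x8.
P'4: 0x7 ⊕ 0x4 ⊕ 0xA = 0x9.

P'1 = 0x3, P'2 = 0x5, P'3 = 0x8, P'4 = 0x9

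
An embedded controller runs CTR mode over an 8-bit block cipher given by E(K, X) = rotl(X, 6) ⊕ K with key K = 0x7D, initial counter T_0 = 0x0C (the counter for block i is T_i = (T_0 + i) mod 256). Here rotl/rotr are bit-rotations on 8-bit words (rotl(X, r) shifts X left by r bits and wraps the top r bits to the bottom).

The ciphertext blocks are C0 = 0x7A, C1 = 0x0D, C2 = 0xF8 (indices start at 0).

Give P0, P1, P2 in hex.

P0 = 0x04, P1 = 0x33, P2 = 0x06

CTR decryption: S_i = E(K, T_i) where T_i is the counter for block i; P_i = C_i ⊕ S_i.
P0: T = 0x0C, S = E(K, T) = 0x7E; 0x7A ⊕ 0x7E = 0x04.
P1: T = 0x0D, S = E(K, T) = 0x3E; 0x0D ⊕ 0x3E = 0x33.
P2: T = 0x0E, S = E(K, T) = 0xFE; 0xF8 ⊕ 0xFE = 0x06.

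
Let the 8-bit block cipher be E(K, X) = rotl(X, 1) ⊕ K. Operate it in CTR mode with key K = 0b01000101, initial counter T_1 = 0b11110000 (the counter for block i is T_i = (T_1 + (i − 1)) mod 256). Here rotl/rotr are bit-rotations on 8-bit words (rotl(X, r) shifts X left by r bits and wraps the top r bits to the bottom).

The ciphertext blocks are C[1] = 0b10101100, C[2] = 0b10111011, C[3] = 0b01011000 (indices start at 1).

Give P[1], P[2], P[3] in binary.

CTR decryption: S_i = E(K, T_i) where T_i is the counter for block i; P_i = C_i ⊕ S_i.
P[1]: T = 0b11110000, S = E(K, T) = 0b10100100; 0b10101100 ⊕ 0b10100100 = 0b00001000.
P[2]: T = 0b11110001, S = E(K, T) = 0b10100110; 0b10111011 ⊕ 0b10100110 = 0b00011101.
P[3]: T = 0b11110010, S = E(K, T) = 0b10100000; 0b01011000 ⊕ 0b10100000 = 0b11111000.

P[1] = 0b00001000, P[2] = 0b00011101, P[3] = 0b11111000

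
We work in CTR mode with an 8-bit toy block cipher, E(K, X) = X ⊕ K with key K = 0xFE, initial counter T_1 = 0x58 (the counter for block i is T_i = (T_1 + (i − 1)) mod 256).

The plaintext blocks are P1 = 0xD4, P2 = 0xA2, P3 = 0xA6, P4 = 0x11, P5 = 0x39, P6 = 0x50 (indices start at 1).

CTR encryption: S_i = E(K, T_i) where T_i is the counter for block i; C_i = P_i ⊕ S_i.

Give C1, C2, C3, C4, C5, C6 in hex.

C1: T = 0x58, S = E(K, T) = 0xA6; 0xD4 ⊕ 0xA6 = 0x72.
C2: T = 0x59, S = E(K, T) = 0xA7; 0xA2 ⊕ 0xA7 = 0x05.
C3: T = 0x5A, S = E(K, T) = 0xA4; 0xA6 ⊕ 0xA4 = 0x02.
C4: T = 0x5B, S = E(K, T) = 0xA5; 0x11 ⊕ 0xA5 = 0xB4.
C5: T = 0x5C, S = E(K, T) = 0xA2; 0x39 ⊕ 0xA2 = 0x9B.
C6: T = 0x5D, S = E(K, T) = 0xA3; 0x50 ⊕ 0xA3 = 0xF3.

C1 = 0x72, C2 = 0x05, C3 = 0x02, C4 = 0xB4, C5 = 0x9B, C6 = 0xF3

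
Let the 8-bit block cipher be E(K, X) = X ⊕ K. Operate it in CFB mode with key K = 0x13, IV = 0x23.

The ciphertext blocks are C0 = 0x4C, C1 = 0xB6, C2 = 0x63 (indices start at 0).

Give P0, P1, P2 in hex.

P0 = 0x7C, P1 = 0xE9, P2 = 0xC6

CFB decryption: P_i = C_i ⊕ E(K, C_{i−1}), with C_{−1} = IV.
P0: E(K, 0x23) = 0x30; 0x4C ⊕ 0x30 = 0x7C.
P1: E(K, 0x4C) = 0x5F; 0xB6 ⊕ 0x5F = 0xE9.
P2: E(K, 0xB6) = 0xA5; 0x63 ⊕ 0xA5 = 0xC6.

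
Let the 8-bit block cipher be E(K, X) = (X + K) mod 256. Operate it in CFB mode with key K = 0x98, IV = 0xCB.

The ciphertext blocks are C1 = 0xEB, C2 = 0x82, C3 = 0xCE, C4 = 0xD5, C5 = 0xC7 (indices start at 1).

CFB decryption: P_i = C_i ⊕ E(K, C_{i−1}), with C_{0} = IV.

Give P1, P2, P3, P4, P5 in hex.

P1 = 0x88, P2 = 0x01, P3 = 0xD4, P4 = 0xB3, P5 = 0xAA

P1: E(K, 0xCB) = 0x63; 0xEB ⊕ 0x63 = 0x88.
P2: E(K, 0xEB) = 0x83; 0x82 ⊕ 0x83 = 0x01.
P3: E(K, 0x82) = 0x1A; 0xCE ⊕ 0x1A = 0xD4.
P4: E(K, 0xCE) = 0x66; 0xD5 ⊕ 0x66 = 0xB3.
P5: E(K, 0xD5) = 0x6D; 0xC7 ⊕ 0x6D = 0xAA.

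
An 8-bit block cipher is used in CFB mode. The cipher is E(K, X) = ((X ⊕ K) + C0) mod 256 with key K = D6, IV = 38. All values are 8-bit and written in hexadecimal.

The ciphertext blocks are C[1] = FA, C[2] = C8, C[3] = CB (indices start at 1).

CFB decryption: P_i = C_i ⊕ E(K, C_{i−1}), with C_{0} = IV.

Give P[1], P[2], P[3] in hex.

P[1]: E(K, 38) = AE; FA ⊕ AE = 54.
P[2]: E(K, FA) = EC; C8 ⊕ EC = 24.
P[3]: E(K, C8) = DE; CB ⊕ DE = 15.

P[1] = 54, P[2] = 24, P[3] = 15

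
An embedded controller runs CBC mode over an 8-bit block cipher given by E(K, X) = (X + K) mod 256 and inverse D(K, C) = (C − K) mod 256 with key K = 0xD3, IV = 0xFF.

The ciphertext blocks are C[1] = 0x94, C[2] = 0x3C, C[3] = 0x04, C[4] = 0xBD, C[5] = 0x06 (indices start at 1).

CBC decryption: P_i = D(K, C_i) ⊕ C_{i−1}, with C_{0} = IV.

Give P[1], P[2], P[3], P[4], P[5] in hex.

P[1]: D(K, 0x94) = 0xC1; 0xC1 ⊕ 0xFF = 0x3E.
P[2]: D(K, 0x3C) = 0x69; 0x69 ⊕ 0x94 = 0xFD.
P[3]: D(K, 0x04) = 0x31; 0x31 ⊕ 0x3C = 0x0D.
P[4]: D(K, 0xBD) = 0xEA; 0xEA ⊕ 0x04 = 0xEE.
P[5]: D(K, 0x06) = 0x33; 0x33 ⊕ 0xBD = 0x8E.

P[1] = 0x3E, P[2] = 0xFD, P[3] = 0x0D, P[4] = 0xEE, P[5] = 0x8E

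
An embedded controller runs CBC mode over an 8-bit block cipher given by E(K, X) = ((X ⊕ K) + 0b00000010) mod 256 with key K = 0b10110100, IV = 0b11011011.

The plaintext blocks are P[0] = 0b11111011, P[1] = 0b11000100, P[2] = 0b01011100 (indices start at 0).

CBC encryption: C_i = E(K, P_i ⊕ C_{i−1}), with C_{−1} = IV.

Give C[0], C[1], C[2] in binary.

C[0]: P[0] ⊕ 0b11011011 = 0b00100000; E(K, 0b00100000) = 0b10010110.
C[1]: P[1] ⊕ 0b10010110 = 0b01010010; E(K, 0b01010010) = 0b11101000.
C[2]: P[2] ⊕ 0b11101000 = 0b10110100; E(K, 0b10110100) = 0b00000010.

C[0] = 0b10010110, C[1] = 0b11101000, C[2] = 0b00000010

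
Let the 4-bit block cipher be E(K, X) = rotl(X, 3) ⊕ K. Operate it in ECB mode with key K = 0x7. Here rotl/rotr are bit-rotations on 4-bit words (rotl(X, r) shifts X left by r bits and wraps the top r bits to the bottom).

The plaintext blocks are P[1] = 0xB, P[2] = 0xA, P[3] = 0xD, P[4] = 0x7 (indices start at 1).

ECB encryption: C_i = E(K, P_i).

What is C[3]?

C[3]: E(K, 0xD) = 0x9.

C[3] = 0x9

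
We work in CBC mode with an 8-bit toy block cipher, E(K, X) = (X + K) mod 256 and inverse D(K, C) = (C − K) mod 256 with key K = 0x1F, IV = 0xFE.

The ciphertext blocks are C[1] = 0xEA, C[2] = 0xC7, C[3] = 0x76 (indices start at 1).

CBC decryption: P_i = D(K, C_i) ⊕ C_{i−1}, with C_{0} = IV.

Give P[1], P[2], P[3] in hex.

P[1] = 0x35, P[2] = 0x42, P[3] = 0x90

P[1]: D(K, 0xEA) = 0xCB; 0xCB ⊕ 0xFE = 0x35.
P[2]: D(K, 0xC7) = 0xA8; 0xA8 ⊕ 0xEA = 0x42.
P[3]: D(K, 0x76) = 0x57; 0x57 ⊕ 0xC7 = 0x90.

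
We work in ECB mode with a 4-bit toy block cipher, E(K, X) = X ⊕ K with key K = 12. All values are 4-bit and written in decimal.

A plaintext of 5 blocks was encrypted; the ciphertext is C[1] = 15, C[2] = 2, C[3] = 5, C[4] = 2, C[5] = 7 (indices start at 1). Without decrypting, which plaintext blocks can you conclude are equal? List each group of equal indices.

P[2] = P[4]

ECB encrypts each block independently with the same key, so equal ciphertext blocks imply equal plaintext blocks.
C[2] = C[4] = 2, so P[2] = P[4].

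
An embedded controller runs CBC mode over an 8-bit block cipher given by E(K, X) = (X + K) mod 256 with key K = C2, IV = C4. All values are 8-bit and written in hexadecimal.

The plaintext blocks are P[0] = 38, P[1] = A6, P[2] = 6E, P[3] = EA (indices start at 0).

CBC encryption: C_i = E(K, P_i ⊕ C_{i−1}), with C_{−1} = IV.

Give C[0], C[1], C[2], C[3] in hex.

C[0] = BE, C[1] = DA, C[2] = 76, C[3] = 5E

C[0]: P[0] ⊕ C4 = FC; E(K, FC) = BE.
C[1]: P[1] ⊕ BE = 18; E(K, 18) = DA.
C[2]: P[2] ⊕ DA = B4; E(K, B4) = 76.
C[3]: P[3] ⊕ 76 = 9C; E(K, 9C) = 5E.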